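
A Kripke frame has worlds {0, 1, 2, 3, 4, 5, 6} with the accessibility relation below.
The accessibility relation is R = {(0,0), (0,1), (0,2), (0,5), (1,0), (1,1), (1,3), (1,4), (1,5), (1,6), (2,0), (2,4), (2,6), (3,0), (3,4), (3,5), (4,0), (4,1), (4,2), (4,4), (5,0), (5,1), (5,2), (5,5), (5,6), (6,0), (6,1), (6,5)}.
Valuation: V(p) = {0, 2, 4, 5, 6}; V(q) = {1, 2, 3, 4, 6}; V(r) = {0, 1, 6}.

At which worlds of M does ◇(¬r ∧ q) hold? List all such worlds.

0, 1, 2, 3, 4, 5

Let φ = ◇(¬r ∧ q). Evaluate φ at each world:
  0 (successors {0, 1, 2, 5}): φ is true.
  1 (successors {0, 1, 3, 4, 5, 6}): φ is true.
  2 (successors {0, 4, 6}): φ is true.
  3 (successors {0, 4, 5}): φ is true.
  4 (successors {0, 1, 2, 4}): φ is true.
  5 (successors {0, 1, 2, 5, 6}): φ is true.
  6 (successors {0, 1, 5}): φ is false.
For instance, at 2:
  At 2: ◇(¬r ∧ q) requires ¬r ∧ q at some successor in {0, 4, 6}.
    ¬r ∧ q holds at 4, so ◇(¬r ∧ q) is true at 2.
Satisfying worlds: {0, 1, 2, 3, 4, 5}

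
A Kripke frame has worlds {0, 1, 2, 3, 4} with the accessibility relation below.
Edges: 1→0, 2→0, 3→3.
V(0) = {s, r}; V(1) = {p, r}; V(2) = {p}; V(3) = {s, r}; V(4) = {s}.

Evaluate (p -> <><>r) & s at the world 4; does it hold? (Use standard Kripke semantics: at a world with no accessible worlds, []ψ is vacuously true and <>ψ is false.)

Yes

At 4: p -> <><>r is true, s is true, so (p -> <><>r) & s is true.
  At 4: p is false, <><>r is false, so p -> <><>r is true.
    At 4: no accessible worlds, so <><>r is false.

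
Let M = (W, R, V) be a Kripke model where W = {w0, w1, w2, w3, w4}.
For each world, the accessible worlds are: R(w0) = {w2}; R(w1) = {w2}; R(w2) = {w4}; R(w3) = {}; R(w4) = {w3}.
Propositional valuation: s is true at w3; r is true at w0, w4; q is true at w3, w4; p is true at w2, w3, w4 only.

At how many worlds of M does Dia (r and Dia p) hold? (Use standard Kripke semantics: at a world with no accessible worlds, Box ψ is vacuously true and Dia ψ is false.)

Let φ = Dia (r and Dia p). Evaluate φ at each world:
  w0 (successors {w2}): φ is false.
  w1 (successors {w2}): φ is false.
  w2 (successors {w4}): φ is true.
  w3 (successors ∅): φ is false.
  w4 (successors {w3}): φ is false.
For instance, at w0:
  At w0: Dia (r and Dia p) requires r and Dia p at some successor in {w2}.
    At w2: r and Dia p is false.
  So Dia (r and Dia p) is false at w0.
Satisfying worlds: {w2}

1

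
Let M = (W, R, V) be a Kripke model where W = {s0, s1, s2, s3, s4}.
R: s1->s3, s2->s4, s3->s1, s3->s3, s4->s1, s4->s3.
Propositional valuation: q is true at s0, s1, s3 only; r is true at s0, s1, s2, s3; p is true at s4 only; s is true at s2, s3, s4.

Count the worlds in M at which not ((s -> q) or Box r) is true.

Let φ = not ((s -> q) or Box r). Evaluate φ at each world:
  s0 (successors ∅): φ is false.
  s1 (successors {s3}): φ is false.
  s2 (successors {s4}): φ is true.
  s3 (successors {s1, s3}): φ is false.
  s4 (successors {s1, s3}): φ is false.
For instance, at s3:
  At s3: (s -> q) or Box r is true, so not ((s -> q) or Box r) is false.
    At s3: s -> q is true, Box r is true, so (s -> q) or Box r is true.
      At s3: Box r requires r at every successor {s1, s3}.
        At s1: r is true.
        At s3: r is true.
      So Box r is true at s3.
Satisfying worlds: {s2}

1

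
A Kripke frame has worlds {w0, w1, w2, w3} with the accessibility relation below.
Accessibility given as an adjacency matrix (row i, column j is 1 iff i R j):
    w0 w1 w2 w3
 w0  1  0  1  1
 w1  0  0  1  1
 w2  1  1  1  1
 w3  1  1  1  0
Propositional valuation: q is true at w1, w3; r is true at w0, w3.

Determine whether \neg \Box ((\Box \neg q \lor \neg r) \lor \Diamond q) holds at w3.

No

At w3: \Box ((\Box \neg q \lor \neg r) \lor \Diamond q) is true, so \neg \Box ((\Box \neg q \lor \neg r) \lor \Diamond q) is false.
  At w3: \Box ((\Box \neg q \lor \neg r) \lor \Diamond q) requires (\Box \neg q \lor \neg r) \lor \Diamond q at every successor {w0, w1, w2}.
      At w0: \Box \neg q \lor \neg r is false, \Diamond q is true, so (\Box \neg q \lor \neg r) \lor \Diamond q is true.
      At w1: \Box \neg q \lor \neg r is true, \Diamond q is true, so (\Box \neg q \lor \neg r) \lor \Diamond q is true.
      At w2: \Box \neg q \lor \neg r is true, \Diamond q is true, so (\Box \neg q \lor \neg r) \lor \Diamond q is true.
  So \Box ((\Box \neg q \lor \neg r) \lor \Diamond q) is true at w3.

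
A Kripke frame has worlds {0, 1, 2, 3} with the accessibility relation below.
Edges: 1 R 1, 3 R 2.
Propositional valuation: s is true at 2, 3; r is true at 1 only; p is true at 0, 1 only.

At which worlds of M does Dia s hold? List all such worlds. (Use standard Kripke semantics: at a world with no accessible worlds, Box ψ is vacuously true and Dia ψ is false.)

Recall that Dia ψ holds at a world iff ψ holds at some accessible world.
Let φ = Dia s. Evaluate φ at each world:
  0 (successors ∅): φ is false.
  1 (successors {1}): φ is false.
  2 (successors ∅): φ is false.
  3 (successors {2}): φ is true.
For instance, at 1:
  At 1: Dia s requires s at some successor in {1}.
    At 1: s is false.
  So Dia s is false at 1.
Satisfying worlds: {3}

3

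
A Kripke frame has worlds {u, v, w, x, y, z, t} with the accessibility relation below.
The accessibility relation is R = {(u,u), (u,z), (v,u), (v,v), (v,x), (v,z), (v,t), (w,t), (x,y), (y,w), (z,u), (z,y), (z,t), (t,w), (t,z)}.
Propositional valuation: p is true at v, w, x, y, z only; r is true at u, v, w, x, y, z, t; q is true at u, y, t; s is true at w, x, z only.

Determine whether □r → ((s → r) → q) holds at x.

No

At x: □r is true, (s → r) → q is false, so □r → ((s → r) → q) is false.
  At x: □r requires r at every successor {y}.
    At y: r is true.
  So □r is true at x.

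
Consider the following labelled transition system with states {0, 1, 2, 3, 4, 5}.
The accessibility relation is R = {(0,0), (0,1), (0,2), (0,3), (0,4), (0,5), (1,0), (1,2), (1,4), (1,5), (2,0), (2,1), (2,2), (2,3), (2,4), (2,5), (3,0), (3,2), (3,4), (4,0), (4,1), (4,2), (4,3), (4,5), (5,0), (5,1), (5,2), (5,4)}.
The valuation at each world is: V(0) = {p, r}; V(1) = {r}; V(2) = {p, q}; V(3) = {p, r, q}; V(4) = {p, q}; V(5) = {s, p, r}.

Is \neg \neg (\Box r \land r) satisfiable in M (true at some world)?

No

Let φ = \neg \neg (\Box r \land r). Evaluate φ at each world:
  0 (successors {0, 1, 2, 3, 4, 5}): φ is false.
  1 (successors {0, 2, 4, 5}): φ is false.
  2 (successors {0, 1, 2, 3, 4, 5}): φ is false.
  3 (successors {0, 2, 4}): φ is false.
  4 (successors {0, 1, 2, 3, 5}): φ is false.
  5 (successors {0, 1, 2, 4}): φ is false.
For instance, at 5:
  At 5: \neg (\Box r \land r) is true, so \neg \neg (\Box r \land r) is false.
    At 5: \Box r \land r is false, so \neg (\Box r \land r) is true.
      At 5: \Box r is false, r is true, so \Box r \land r is false.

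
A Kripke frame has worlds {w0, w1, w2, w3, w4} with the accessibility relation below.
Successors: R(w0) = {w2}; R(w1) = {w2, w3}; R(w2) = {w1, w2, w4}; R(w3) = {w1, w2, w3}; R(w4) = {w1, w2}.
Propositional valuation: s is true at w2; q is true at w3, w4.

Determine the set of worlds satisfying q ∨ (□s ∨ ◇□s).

Recall that □ψ holds at a world iff ψ holds at every accessible world, and ◇ψ holds iff ψ holds at some accessible world.
Let φ = q ∨ (□s ∨ ◇□s). Evaluate φ at each world:
  w0 (successors {w2}): φ is true.
  w1 (successors {w2, w3}): φ is false.
  w2 (successors {w1, w2, w4}): φ is false.
  w3 (successors {w1, w2, w3}): φ is true.
  w4 (successors {w1, w2}): φ is true.
For instance, at w0:
  At w0: q is false, □s ∨ ◇□s is true, so q ∨ (□s ∨ ◇□s) is true.
    At w0: □s is true, ◇□s is false, so □s ∨ ◇□s is true.
      At w0: □s requires s at every successor {w2}.
        At w2: s is true.
      So □s is true at w0.
      At w0: ◇□s requires □s at some successor in {w2}.
        At w2: □s is false.
      So ◇□s is false at w0.
Satisfying worlds: {w0, w3, w4}

w0, w3, w4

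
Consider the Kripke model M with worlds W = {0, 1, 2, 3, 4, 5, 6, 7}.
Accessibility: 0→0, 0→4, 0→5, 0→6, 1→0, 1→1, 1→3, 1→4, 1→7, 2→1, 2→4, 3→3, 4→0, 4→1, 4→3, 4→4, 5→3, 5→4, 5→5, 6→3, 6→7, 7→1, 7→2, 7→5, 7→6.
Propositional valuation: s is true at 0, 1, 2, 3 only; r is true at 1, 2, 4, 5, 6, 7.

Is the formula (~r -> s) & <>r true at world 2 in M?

Yes

Recall that <>ψ holds at a world iff ψ holds at some accessible world.
At 2: ~r -> s is true, <>r is true, so (~r -> s) & <>r is true.
  At 2: <>r requires r at some successor in {1, 4}.
    r holds at 1, so <>r is true at 2.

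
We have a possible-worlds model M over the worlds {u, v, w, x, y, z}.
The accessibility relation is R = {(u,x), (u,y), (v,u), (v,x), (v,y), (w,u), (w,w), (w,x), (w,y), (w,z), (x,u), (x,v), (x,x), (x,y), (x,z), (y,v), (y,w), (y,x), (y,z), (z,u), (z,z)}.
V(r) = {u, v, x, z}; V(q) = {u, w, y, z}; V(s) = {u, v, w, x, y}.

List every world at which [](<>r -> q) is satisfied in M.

z

Recall that []ψ holds at a world iff ψ holds at every accessible world, and <>ψ holds iff ψ holds at some accessible world.
Let φ = [](<>r -> q). Evaluate φ at each world:
  u (successors {x, y}): φ is false.
  v (successors {u, x, y}): φ is false.
  w (successors {u, w, x, y, z}): φ is false.
  x (successors {u, v, x, y, z}): φ is false.
  y (successors {v, w, x, z}): φ is false.
  z (successors {u, z}): φ is true.
For instance, at x:
  At x: [](<>r -> q) requires <>r -> q at every successor {u, v, x, y, z}.
    <>r -> q fails at v, so [](<>r -> q) is false at x.
      At v: <>r is true, q is false, so <>r -> q is false.
Satisfying worlds: {z}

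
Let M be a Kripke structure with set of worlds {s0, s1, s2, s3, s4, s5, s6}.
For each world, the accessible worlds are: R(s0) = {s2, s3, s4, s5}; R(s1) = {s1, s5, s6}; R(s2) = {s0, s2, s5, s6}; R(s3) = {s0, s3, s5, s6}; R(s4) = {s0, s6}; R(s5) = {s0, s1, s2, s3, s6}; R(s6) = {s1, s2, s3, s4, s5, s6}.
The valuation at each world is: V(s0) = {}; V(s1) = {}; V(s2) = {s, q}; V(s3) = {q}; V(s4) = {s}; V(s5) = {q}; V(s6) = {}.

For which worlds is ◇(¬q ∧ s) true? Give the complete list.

Let φ = ◇(¬q ∧ s). Evaluate φ at each world:
  s0 (successors {s2, s3, s4, s5}): φ is true.
  s1 (successors {s1, s5, s6}): φ is false.
  s2 (successors {s0, s2, s5, s6}): φ is false.
  s3 (successors {s0, s3, s5, s6}): φ is false.
  s4 (successors {s0, s6}): φ is false.
  s5 (successors {s0, s1, s2, s3, s6}): φ is false.
  s6 (successors {s1, s2, s3, s4, s5, s6}): φ is true.
For instance, at s1:
  At s1: ◇(¬q ∧ s) requires ¬q ∧ s at some successor in {s1, s5, s6}.
    At s1: ¬q ∧ s is false.
    At s5: ¬q ∧ s is false.
    At s6: ¬q ∧ s is false.
  So ◇(¬q ∧ s) is false at s1.
Satisfying worlds: {s0, s6}

s0, s6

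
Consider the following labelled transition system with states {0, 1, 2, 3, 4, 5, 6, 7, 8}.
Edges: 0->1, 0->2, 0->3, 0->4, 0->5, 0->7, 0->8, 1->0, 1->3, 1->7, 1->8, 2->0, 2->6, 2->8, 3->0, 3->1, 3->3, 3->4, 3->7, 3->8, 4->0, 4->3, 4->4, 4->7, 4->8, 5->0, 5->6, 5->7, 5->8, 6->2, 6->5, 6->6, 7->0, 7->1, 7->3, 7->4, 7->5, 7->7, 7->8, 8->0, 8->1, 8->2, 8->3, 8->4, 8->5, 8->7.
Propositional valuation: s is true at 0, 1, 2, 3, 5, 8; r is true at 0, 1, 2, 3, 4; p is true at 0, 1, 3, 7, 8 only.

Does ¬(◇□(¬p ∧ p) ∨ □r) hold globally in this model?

Recall that □ψ holds at a world iff ψ holds at every accessible world, and ◇ψ holds iff ψ holds at some accessible world.
Let φ = ¬(◇□(¬p ∧ p) ∨ □r). Evaluate φ at each world:
  0 (successors {1, 2, 3, 4, 5, 7, 8}): φ is true.
  1 (successors {0, 3, 7, 8}): φ is true.
  2 (successors {0, 6, 8}): φ is true.
  3 (successors {0, 1, 3, 4, 7, 8}): φ is true.
  4 (successors {0, 3, 4, 7, 8}): φ is true.
  5 (successors {0, 6, 7, 8}): φ is true.
  6 (successors {2, 5, 6}): φ is true.
  7 (successors {0, 1, 3, 4, 5, 7, 8}): φ is true.
  8 (successors {0, 1, 2, 3, 4, 5, 7}): φ is true.
For instance, at 3:
  At 3: ◇□(¬p ∧ p) ∨ □r is false, so ¬(◇□(¬p ∧ p) ∨ □r) is true.
    At 3: ◇□(¬p ∧ p) is false, □r is false, so ◇□(¬p ∧ p) ∨ □r is false.
      At 3: ◇□(¬p ∧ p) requires □(¬p ∧ p) at some successor in {0, 1, 3, 4, 7, 8}.
        At 0: □(¬p ∧ p) is false.
        At 1: □(¬p ∧ p) is false.
        At 3: □(¬p ∧ p) is false.
        At 4: □(¬p ∧ p) is false.
        At 7: □(¬p ∧ p) is false.
        At 8: □(¬p ∧ p) is false.
      So ◇□(¬p ∧ p) is false at 3.
      At 3: □r requires r at every successor {0, 1, 3, 4, 7, 8}.
        r fails at 7, so □r is false at 3.

Yes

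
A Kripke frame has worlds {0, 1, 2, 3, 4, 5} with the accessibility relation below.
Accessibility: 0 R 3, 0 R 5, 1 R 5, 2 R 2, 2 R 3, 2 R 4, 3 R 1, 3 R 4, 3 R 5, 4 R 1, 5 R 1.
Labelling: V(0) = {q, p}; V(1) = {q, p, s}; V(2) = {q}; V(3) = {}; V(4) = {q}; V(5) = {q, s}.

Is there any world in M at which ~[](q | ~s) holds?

No

Recall that []ψ holds at a world iff ψ holds at every accessible world, and <>ψ holds iff ψ holds at some accessible world.
Let φ = ~[](q | ~s). Evaluate φ at each world:
  0 (successors {3, 5}): φ is false.
  1 (successors {5}): φ is false.
  2 (successors {2, 3, 4}): φ is false.
  3 (successors {1, 4, 5}): φ is false.
  4 (successors {1}): φ is false.
  5 (successors {1}): φ is false.
For instance, at 3:
  At 3: [](q | ~s) is true, so ~[](q | ~s) is false.
    At 3: [](q | ~s) requires q | ~s at every successor {1, 4, 5}.
      At 1: q | ~s is true.
      At 4: q | ~s is true.
      At 5: q | ~s is true.
    So [](q | ~s) is true at 3.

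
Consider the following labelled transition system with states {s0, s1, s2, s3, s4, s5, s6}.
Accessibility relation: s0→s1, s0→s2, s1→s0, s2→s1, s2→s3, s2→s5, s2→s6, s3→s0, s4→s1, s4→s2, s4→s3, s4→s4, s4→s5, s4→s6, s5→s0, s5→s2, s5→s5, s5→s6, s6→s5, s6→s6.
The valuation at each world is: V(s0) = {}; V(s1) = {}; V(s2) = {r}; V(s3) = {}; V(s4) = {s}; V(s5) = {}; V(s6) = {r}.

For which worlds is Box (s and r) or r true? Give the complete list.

Let φ = Box (s and r) or r. Evaluate φ at each world:
  s0 (successors {s1, s2}): φ is false.
  s1 (successors {s0}): φ is false.
  s2 (successors {s1, s3, s5, s6}): φ is true.
  s3 (successors {s0}): φ is false.
  s4 (successors {s1, s2, s3, s4, s5, s6}): φ is false.
  s5 (successors {s0, s2, s5, s6}): φ is false.
  s6 (successors {s5, s6}): φ is true.
For instance, at s2:
  At s2: Box (s and r) is false, r is true, so Box (s and r) or r is true.
    At s2: Box (s and r) requires s and r at every successor {s1, s3, s5, s6}.
      s and r fails at s1, so Box (s and r) is false at s2.
Satisfying worlds: {s2, s6}

s2, s6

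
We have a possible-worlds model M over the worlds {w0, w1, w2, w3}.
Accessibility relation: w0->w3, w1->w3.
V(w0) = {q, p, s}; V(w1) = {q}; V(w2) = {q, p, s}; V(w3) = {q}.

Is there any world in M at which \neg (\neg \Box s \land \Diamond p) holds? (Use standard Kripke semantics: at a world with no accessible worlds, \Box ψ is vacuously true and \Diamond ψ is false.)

Yes

Let φ = \neg (\neg \Box s \land \Diamond p). Evaluate φ at each world:
  w0 (successors {w3}): φ is true.
  w1 (successors {w3}): φ is true.
  w2 (successors ∅): φ is true.
  w3 (successors ∅): φ is true.
Detail at w0 (witness):
  At w0: \neg \Box s \land \Diamond p is false, so \neg (\neg \Box s \land \Diamond p) is true.
    At w0: \neg \Box s is true, \Diamond p is false, so \neg \Box s \land \Diamond p is false.
      At w0: \Box s is false, so \neg \Box s is true.
      At w0: \Diamond p requires p at some successor in {w3}.
        At w3: p is false.
      So \Diamond p is false at w0.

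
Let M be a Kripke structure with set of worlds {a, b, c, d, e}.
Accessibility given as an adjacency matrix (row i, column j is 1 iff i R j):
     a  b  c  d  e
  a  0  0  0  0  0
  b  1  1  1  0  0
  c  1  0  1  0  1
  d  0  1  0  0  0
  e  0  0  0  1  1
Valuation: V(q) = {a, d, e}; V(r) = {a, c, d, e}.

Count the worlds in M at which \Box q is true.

2

Recall that \Box ψ holds at a world iff ψ holds at every accessible world, and \Diamond ψ holds iff ψ holds at some accessible world.
Let φ = \Box q. Evaluate φ at each world:
  a (successors ∅): φ is true.
  b (successors {a, b, c}): φ is false.
  c (successors {a, c, e}): φ is false.
  d (successors {b}): φ is false.
  e (successors {d, e}): φ is true.
For instance, at d:
  At d: \Box q requires q at every successor {b}.
    q fails at b, so \Box q is false at d.
Satisfying worlds: {a, e}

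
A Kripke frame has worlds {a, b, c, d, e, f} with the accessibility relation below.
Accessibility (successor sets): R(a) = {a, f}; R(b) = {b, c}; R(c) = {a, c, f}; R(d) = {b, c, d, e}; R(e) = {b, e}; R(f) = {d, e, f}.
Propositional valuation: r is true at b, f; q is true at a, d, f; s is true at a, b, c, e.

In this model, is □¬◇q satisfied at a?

At a: □¬◇q requires ¬◇q at every successor {a, f}.
  ¬◇q fails at a, so □¬◇q is false at a.
    At a: ◇q is true, so ¬◇q is false.
      At a: ◇q requires q at some successor in {a, f}.
        q holds at a, so ◇q is true at a.

No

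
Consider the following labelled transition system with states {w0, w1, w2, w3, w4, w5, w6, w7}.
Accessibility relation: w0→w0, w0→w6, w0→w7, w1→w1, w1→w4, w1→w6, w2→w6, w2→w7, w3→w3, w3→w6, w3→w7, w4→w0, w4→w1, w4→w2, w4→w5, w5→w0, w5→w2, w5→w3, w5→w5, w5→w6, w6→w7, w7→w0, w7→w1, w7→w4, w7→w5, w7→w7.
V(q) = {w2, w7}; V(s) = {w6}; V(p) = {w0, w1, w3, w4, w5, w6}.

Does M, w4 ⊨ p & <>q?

Recall that <>ψ holds at a world iff ψ holds at some accessible world.
At w4: p is true, <>q is true, so p & <>q is true.
  At w4: <>q requires q at some successor in {w0, w1, w2, w5}.
    q holds at w2, so <>q is true at w4.

Yes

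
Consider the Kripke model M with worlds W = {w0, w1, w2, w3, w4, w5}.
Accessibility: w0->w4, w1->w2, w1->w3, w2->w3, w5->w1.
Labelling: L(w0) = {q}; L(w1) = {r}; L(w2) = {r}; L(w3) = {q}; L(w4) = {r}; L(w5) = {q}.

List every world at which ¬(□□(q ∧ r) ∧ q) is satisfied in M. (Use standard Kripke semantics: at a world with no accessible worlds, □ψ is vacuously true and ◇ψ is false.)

w1, w2, w4, w5

Recall that □ψ holds at a world iff ψ holds at every accessible world, and ◇ψ holds iff ψ holds at some accessible world.
Let φ = ¬(□□(q ∧ r) ∧ q). Evaluate φ at each world:
  w0 (successors {w4}): φ is false.
  w1 (successors {w2, w3}): φ is true.
  w2 (successors {w3}): φ is true.
  w3 (successors ∅): φ is false.
  w4 (successors ∅): φ is true.
  w5 (successors {w1}): φ is true.
For instance, at w5:
  At w5: □□(q ∧ r) ∧ q is false, so ¬(□□(q ∧ r) ∧ q) is true.
    At w5: □□(q ∧ r) is false, q is true, so □□(q ∧ r) ∧ q is false.
      At w5: □□(q ∧ r) requires □(q ∧ r) at every successor {w1}.
        □(q ∧ r) fails at w1, so □□(q ∧ r) is false at w5.
Satisfying worlds: {w1, w2, w4, w5}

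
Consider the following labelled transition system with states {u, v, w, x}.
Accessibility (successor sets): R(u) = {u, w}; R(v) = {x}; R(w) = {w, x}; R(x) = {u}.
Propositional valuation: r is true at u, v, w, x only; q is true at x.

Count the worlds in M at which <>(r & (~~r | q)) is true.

Let φ = <>(r & (~~r | q)). Evaluate φ at each world:
  u (successors {u, w}): φ is true.
  v (successors {x}): φ is true.
  w (successors {w, x}): φ is true.
  x (successors {u}): φ is true.
For instance, at w:
  At w: <>(r & (~~r | q)) requires r & (~~r | q) at some successor in {w, x}.
    r & (~~r | q) holds at w, so <>(r & (~~r | q)) is true at w.
Satisfying worlds: {u, v, w, x}

4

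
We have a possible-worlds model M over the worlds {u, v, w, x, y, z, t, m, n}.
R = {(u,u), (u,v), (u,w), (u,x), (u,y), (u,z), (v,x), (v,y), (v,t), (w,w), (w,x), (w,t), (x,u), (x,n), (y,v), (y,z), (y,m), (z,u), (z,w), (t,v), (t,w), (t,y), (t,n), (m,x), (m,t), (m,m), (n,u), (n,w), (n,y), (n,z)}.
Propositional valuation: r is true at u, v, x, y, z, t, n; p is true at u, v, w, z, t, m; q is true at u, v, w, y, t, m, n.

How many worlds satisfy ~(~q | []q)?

6

Let φ = ~(~q | []q). Evaluate φ at each world:
  u (successors {u, v, w, x, y, z}): φ is true.
  v (successors {x, y, t}): φ is true.
  w (successors {w, x, t}): φ is true.
  x (successors {u, n}): φ is false.
  y (successors {v, z, m}): φ is true.
  z (successors {u, w}): φ is false.
  t (successors {v, w, y, n}): φ is false.
  m (successors {x, t, m}): φ is true.
  n (successors {u, w, y, z}): φ is true.
For instance, at m:
  At m: ~q | []q is false, so ~(~q | []q) is true.
    At m: ~q is false, []q is false, so ~q | []q is false.
      At m: []q requires q at every successor {x, t, m}.
        q fails at x, so []q is false at m.
Satisfying worlds: {u, v, w, y, m, n}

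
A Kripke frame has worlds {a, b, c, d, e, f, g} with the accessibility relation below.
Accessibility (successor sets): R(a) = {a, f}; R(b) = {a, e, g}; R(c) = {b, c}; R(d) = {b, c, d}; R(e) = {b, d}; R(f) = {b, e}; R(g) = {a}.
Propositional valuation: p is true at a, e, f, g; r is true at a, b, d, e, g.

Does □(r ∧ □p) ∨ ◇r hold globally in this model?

Yes

Let φ = □(r ∧ □p) ∨ ◇r. Evaluate φ at each world:
  a (successors {a, f}): φ is true.
  b (successors {a, e, g}): φ is true.
  c (successors {b, c}): φ is true.
  d (successors {b, c, d}): φ is true.
  e (successors {b, d}): φ is true.
  f (successors {b, e}): φ is true.
  g (successors {a}): φ is true.
For instance, at e:
  At e: □(r ∧ □p) is false, ◇r is true, so □(r ∧ □p) ∨ ◇r is true.
    At e: □(r ∧ □p) requires r ∧ □p at every successor {b, d}.
      r ∧ □p fails at d, so □(r ∧ □p) is false at e.
    At e: ◇r requires r at some successor in {b, d}.
      r holds at b, so ◇r is true at e.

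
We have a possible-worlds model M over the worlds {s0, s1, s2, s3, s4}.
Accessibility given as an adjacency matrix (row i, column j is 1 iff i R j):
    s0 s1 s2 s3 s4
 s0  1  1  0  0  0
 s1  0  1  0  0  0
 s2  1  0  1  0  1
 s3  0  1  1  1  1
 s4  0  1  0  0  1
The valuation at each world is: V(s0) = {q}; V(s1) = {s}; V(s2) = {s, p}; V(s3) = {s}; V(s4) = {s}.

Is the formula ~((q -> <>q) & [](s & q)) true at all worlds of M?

Yes

Recall that []ψ holds at a world iff ψ holds at every accessible world, and <>ψ holds iff ψ holds at some accessible world.
Let φ = ~((q -> <>q) & [](s & q)). Evaluate φ at each world:
  s0 (successors {s0, s1}): φ is true.
  s1 (successors {s1}): φ is true.
  s2 (successors {s0, s2, s4}): φ is true.
  s3 (successors {s1, s2, s3, s4}): φ is true.
  s4 (successors {s1, s4}): φ is true.
For instance, at s3:
  At s3: (q -> <>q) & [](s & q) is false, so ~((q -> <>q) & [](s & q)) is true.
    At s3: q -> <>q is true, [](s & q) is false, so (q -> <>q) & [](s & q) is false.
      At s3: q is false, <>q is false, so q -> <>q is true.
      At s3: [](s & q) requires s & q at every successor {s1, s2, s3, s4}.
        s & q fails at s1, so [](s & q) is false at s3.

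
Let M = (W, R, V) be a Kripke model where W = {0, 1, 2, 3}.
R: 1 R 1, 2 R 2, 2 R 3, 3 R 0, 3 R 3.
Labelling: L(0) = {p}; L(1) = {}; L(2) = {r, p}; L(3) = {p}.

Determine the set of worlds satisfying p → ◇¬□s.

1, 2, 3

Let φ = p → ◇¬□s. Evaluate φ at each world:
  0 (successors ∅): φ is false.
  1 (successors {1}): φ is true.
  2 (successors {2, 3}): φ is true.
  3 (successors {0, 3}): φ is true.
For instance, at 3:
  At 3: p is true, ◇¬□s is true, so p → ◇¬□s is true.
    At 3: ◇¬□s requires ¬□s at some successor in {0, 3}.
      ¬□s holds at 3, so ◇¬□s is true at 3.
Satisfying worlds: {1, 2, 3}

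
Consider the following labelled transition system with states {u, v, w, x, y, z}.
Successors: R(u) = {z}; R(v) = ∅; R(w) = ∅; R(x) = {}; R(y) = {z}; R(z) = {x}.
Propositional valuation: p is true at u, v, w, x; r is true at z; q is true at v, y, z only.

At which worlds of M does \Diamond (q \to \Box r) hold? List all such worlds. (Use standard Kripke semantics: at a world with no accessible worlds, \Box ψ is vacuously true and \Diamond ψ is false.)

z

Let φ = \Diamond (q \to \Box r). Evaluate φ at each world:
  u (successors {z}): φ is false.
  v (successors ∅): φ is false.
  w (successors ∅): φ is false.
  x (successors ∅): φ is false.
  y (successors {z}): φ is false.
  z (successors {x}): φ is true.
For instance, at y:
  At y: \Diamond (q \to \Box r) requires q \to \Box r at some successor in {z}.
    At z: q \to \Box r is false.
  So \Diamond (q \to \Box r) is false at y.
Satisfying worlds: {z}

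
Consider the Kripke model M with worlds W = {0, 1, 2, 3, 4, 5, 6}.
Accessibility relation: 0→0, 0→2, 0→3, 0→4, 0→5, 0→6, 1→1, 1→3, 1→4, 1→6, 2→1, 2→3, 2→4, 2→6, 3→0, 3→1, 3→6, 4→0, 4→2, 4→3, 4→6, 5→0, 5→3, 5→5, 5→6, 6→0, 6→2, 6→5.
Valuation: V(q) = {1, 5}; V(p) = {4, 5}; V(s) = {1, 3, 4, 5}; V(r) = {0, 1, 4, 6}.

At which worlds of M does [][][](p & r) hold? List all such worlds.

Let φ = [][][](p & r). Evaluate φ at each world:
  0 (successors {0, 2, 3, 4, 5, 6}): φ is false.
  1 (successors {1, 3, 4, 6}): φ is false.
  2 (successors {1, 3, 4, 6}): φ is false.
  3 (successors {0, 1, 6}): φ is false.
  4 (successors {0, 2, 3, 6}): φ is false.
  5 (successors {0, 3, 5, 6}): φ is false.
  6 (successors {0, 2, 5}): φ is false.
For instance, at 5:
  At 5: [][][](p & r) requires [][](p & r) at every successor {0, 3, 5, 6}.
    [][](p & r) fails at 0, so [][][](p & r) is false at 5.
      At 0: [][](p & r) requires [](p & r) at every successor {0, 2, 3, 4, 5, 6}.
        [](p & r) fails at 0, so [][](p & r) is false at 0.
Satisfying worlds: none.

none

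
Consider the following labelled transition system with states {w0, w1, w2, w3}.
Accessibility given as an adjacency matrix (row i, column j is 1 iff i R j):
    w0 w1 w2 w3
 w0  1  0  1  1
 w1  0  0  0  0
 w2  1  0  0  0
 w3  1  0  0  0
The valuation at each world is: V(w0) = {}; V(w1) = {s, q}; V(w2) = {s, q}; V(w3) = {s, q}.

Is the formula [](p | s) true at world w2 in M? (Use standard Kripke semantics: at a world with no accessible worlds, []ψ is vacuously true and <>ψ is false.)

No

Recall that []ψ holds at a world iff ψ holds at every accessible world, and <>ψ holds iff ψ holds at some accessible world.
At w2: [](p | s) requires p | s at every successor {w0}.
  p | s fails at w0, so [](p | s) is false at w2.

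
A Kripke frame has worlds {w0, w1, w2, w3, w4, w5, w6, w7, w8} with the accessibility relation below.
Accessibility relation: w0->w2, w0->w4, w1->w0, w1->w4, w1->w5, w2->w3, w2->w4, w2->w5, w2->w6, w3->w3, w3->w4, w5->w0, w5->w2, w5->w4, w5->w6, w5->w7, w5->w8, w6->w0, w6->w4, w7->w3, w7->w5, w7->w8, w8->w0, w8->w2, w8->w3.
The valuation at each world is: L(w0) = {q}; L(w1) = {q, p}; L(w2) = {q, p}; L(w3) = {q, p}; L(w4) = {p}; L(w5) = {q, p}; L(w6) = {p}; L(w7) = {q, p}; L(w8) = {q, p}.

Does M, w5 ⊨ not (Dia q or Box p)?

No

At w5: Dia q or Box p is true, so not (Dia q or Box p) is false.
  At w5: Dia q is true, Box p is false, so Dia q or Box p is true.
    At w5: Dia q requires q at some successor in {w0, w2, w4, w6, w7, w8}.
      q holds at w0, so Dia q is true at w5.
    At w5: Box p requires p at every successor {w0, w2, w4, w6, w7, w8}.
      p fails at w0, so Box p is false at w5.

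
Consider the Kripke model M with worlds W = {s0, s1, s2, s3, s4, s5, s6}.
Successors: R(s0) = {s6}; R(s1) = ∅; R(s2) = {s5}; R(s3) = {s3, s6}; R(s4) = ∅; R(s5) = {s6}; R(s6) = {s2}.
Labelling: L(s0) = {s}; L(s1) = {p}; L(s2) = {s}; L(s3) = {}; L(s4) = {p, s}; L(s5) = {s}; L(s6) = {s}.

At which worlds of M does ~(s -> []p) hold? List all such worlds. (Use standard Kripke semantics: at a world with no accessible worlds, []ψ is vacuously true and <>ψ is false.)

s0, s2, s5, s6

Recall that []ψ holds at a world iff ψ holds at every accessible world, and <>ψ holds iff ψ holds at some accessible world.
Let φ = ~(s -> []p). Evaluate φ at each world:
  s0 (successors {s6}): φ is true.
  s1 (successors ∅): φ is false.
  s2 (successors {s5}): φ is true.
  s3 (successors {s3, s6}): φ is false.
  s4 (successors ∅): φ is false.
  s5 (successors {s6}): φ is true.
  s6 (successors {s2}): φ is true.
For instance, at s2:
  At s2: s -> []p is false, so ~(s -> []p) is true.
    At s2: s is true, []p is false, so s -> []p is false.
      At s2: []p requires p at every successor {s5}.
        p fails at s5, so []p is false at s2.
Satisfying worlds: {s0, s2, s5, s6}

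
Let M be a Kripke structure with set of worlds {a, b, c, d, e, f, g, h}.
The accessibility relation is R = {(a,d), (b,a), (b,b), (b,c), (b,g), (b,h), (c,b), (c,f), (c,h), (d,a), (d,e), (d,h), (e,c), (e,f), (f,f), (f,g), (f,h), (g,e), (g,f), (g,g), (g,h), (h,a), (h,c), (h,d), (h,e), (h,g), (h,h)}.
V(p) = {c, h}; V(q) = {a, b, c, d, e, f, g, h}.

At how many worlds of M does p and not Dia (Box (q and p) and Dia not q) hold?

2

Let φ = p and not Dia (Box (q and p) and Dia not q). Evaluate φ at each world:
  a (successors {d}): φ is false.
  b (successors {a, b, c, g, h}): φ is false.
  c (successors {b, f, h}): φ is true.
  d (successors {a, e, h}): φ is false.
  e (successors {c, f}): φ is false.
  f (successors {f, g, h}): φ is false.
  g (successors {e, f, g, h}): φ is false.
  h (successors {a, c, d, e, g, h}): φ is true.
For instance, at c:
  At c: p is true, not Dia (Box (q and p) and Dia not q) is true, so p and not Dia (Box (q and p) and Dia not q) is true.
    At c: Dia (Box (q and p) and Dia not q) is false, so not Dia (Box (q and p) and Dia not q) is true.
      At c: Dia (Box (q and p) and Dia not q) requires Box (q and p) and Dia not q at some successor in {b, f, h}.
        At b: Box (q and p) and Dia not q is false.
        At f: Box (q and p) and Dia not q is false.
        At h: Box (q and p) and Dia not q is false.
      So Dia (Box (q and p) and Dia not q) is false at c.
Satisfying worlds: {c, h}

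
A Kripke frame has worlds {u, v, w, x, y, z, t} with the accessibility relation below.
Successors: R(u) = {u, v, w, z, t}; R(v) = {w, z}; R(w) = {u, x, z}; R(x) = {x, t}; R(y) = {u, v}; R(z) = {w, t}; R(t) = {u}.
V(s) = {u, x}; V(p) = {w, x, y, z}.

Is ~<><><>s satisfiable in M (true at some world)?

No

Recall that <>ψ holds at a world iff ψ holds at some accessible world.
Let φ = ~<><><>s. Evaluate φ at each world:
  u (successors {u, v, w, z, t}): φ is false.
  v (successors {w, z}): φ is false.
  w (successors {u, x, z}): φ is false.
  x (successors {x, t}): φ is false.
  y (successors {u, v}): φ is false.
  z (successors {w, t}): φ is false.
  t (successors {u}): φ is false.
For instance, at z:
  At z: <><><>s is true, so ~<><><>s is false.
    At z: <><><>s requires <><>s at some successor in {w, t}.
      <><>s holds at w, so <><><>s is true at z.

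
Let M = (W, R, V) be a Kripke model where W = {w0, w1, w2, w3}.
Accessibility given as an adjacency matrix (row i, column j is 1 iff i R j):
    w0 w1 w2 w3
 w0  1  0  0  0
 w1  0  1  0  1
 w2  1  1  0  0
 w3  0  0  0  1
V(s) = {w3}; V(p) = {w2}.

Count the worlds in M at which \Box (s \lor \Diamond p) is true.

1

Let φ = \Box (s \lor \Diamond p). Evaluate φ at each world:
  w0 (successors {w0}): φ is false.
  w1 (successors {w1, w3}): φ is false.
  w2 (successors {w0, w1}): φ is false.
  w3 (successors {w3}): φ is true.
For instance, at w1:
  At w1: \Box (s \lor \Diamond p) requires s \lor \Diamond p at every successor {w1, w3}.
    s \lor \Diamond p fails at w1, so \Box (s \lor \Diamond p) is false at w1.
      At w1: s is false, \Diamond p is false, so s \lor \Diamond p is false.
Satisfying worlds: {w3}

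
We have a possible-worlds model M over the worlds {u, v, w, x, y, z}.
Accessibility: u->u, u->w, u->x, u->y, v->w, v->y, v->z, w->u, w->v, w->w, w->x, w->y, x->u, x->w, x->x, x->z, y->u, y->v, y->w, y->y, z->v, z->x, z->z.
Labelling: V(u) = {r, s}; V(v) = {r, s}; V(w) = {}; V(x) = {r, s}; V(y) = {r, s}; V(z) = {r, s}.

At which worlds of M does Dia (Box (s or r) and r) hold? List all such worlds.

Let φ = Dia (Box (s or r) and r). Evaluate φ at each world:
  u (successors {u, w, x, y}): φ is false.
  v (successors {w, y, z}): φ is true.
  w (successors {u, v, w, x, y}): φ is false.
  x (successors {u, w, x, z}): φ is true.
  y (successors {u, v, w, y}): φ is false.
  z (successors {v, x, z}): φ is true.
For instance, at u:
  At u: Dia (Box (s or r) and r) requires Box (s or r) and r at some successor in {u, w, x, y}.
    At u: Box (s or r) and r is false.
    At w: Box (s or r) and r is false.
    At x: Box (s or r) and r is false.
    At y: Box (s or r) and r is false.
  So Dia (Box (s or r) and r) is false at u.
Satisfying worlds: {v, x, z}

v, x, z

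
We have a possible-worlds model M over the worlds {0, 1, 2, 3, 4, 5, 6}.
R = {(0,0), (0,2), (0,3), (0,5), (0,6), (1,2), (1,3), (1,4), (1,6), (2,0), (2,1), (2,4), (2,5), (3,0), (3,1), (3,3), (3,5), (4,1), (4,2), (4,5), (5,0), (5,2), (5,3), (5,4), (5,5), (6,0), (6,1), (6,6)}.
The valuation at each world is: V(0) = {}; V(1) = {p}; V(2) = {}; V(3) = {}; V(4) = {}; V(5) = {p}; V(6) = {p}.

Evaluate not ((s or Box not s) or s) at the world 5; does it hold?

At 5: (s or Box not s) or s is true, so not ((s or Box not s) or s) is false.
  At 5: s or Box not s is true, s is false, so (s or Box not s) or s is true.
    At 5: s is false, Box not s is true, so s or Box not s is true.
      At 5: Box not s requires not s at every successor {0, 2, 3, 4, 5}.
        At 0: not s is true.
        At 2: not s is true.
        At 3: not s is true.
        At 4: not s is true.
        At 5: not s is true.
      So Box not s is true at 5.

No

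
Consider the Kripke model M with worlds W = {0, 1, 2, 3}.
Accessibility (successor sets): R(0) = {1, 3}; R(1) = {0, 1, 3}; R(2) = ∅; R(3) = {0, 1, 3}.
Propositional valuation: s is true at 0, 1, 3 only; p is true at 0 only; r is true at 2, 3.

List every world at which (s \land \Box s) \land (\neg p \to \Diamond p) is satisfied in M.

0, 1, 3

Let φ = (s \land \Box s) \land (\neg p \to \Diamond p). Evaluate φ at each world:
  0 (successors {1, 3}): φ is true.
  1 (successors {0, 1, 3}): φ is true.
  2 (successors ∅): φ is false.
  3 (successors {0, 1, 3}): φ is true.
For instance, at 1:
  At 1: s \land \Box s is true, \neg p \to \Diamond p is true, so (s \land \Box s) \land (\neg p \to \Diamond p) is true.
    At 1: s is true, \Box s is true, so s \land \Box s is true.
      At 1: \Box s requires s at every successor {0, 1, 3}.
        At 0: s is true.
        At 1: s is true.
        At 3: s is true.
      So \Box s is true at 1.
    At 1: \neg p is true, \Diamond p is true, so \neg p \to \Diamond p is true.
      At 1: \Diamond p requires p at some successor in {0, 1, 3}.
        p holds at 0, so \Diamond p is true at 1.
Satisfying worlds: {0, 1, 3}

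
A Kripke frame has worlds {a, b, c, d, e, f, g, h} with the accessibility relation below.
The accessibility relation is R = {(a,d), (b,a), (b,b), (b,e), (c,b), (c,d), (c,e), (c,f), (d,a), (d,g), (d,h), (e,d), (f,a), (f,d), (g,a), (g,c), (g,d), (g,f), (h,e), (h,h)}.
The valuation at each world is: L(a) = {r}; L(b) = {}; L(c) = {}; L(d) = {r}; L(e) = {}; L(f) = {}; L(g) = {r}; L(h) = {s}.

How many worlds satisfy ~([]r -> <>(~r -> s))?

0

Let φ = ~([]r -> <>(~r -> s)). Evaluate φ at each world:
  a (successors {d}): φ is false.
  b (successors {a, b, e}): φ is false.
  c (successors {b, d, e, f}): φ is false.
  d (successors {a, g, h}): φ is false.
  e (successors {d}): φ is false.
  f (successors {a, d}): φ is false.
  g (successors {a, c, d, f}): φ is false.
  h (successors {e, h}): φ is false.
For instance, at g:
  At g: []r -> <>(~r -> s) is true, so ~([]r -> <>(~r -> s)) is false.
    At g: []r is false, <>(~r -> s) is true, so []r -> <>(~r -> s) is true.
      At g: []r requires r at every successor {a, c, d, f}.
        r fails at c, so []r is false at g.
      At g: <>(~r -> s) requires ~r -> s at some successor in {a, c, d, f}.
        ~r -> s holds at a, so <>(~r -> s) is true at g.
Satisfying worlds: none.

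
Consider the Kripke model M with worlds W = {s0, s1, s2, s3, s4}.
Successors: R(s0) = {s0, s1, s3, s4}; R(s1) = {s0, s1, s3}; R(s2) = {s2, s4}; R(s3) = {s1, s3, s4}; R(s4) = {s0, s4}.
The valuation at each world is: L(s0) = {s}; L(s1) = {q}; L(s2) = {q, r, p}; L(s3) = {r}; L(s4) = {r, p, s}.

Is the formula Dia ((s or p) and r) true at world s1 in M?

No

At s1: Dia ((s or p) and r) requires (s or p) and r at some successor in {s0, s1, s3}.
  At s0: (s or p) and r is false.
  At s1: (s or p) and r is false.
  At s3: (s or p) and r is false.
So Dia ((s or p) and r) is false at s1.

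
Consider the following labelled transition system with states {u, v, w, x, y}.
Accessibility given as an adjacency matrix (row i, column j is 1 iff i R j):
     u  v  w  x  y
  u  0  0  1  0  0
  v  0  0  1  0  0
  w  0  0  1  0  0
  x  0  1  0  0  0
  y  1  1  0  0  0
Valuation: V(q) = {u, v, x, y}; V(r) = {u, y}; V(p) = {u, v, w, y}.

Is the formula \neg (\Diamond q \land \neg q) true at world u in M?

Recall that \Diamond ψ holds at a world iff ψ holds at some accessible world.
At u: \Diamond q \land \neg q is false, so \neg (\Diamond q \land \neg q) is true.
  At u: \Diamond q is false, \neg q is false, so \Diamond q \land \neg q is false.
    At u: \Diamond q requires q at some successor in {w}.
      At w: q is false.
    So \Diamond q is false at u.

Yes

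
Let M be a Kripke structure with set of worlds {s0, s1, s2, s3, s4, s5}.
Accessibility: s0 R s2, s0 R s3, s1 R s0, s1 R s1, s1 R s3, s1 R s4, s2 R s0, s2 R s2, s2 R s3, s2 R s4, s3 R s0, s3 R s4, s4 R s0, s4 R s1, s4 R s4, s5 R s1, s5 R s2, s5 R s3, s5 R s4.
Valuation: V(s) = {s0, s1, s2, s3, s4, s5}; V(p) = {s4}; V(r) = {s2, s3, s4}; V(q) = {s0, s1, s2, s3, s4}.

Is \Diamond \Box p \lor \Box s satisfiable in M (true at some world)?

Yes

Let φ = \Diamond \Box p \lor \Box s. Evaluate φ at each world:
  s0 (successors {s2, s3}): φ is true.
  s1 (successors {s0, s1, s3, s4}): φ is true.
  s2 (successors {s0, s2, s3, s4}): φ is true.
  s3 (successors {s0, s4}): φ is true.
  s4 (successors {s0, s1, s4}): φ is true.
  s5 (successors {s1, s2, s3, s4}): φ is true.
Detail at s0 (witness):
  At s0: \Diamond \Box p is false, \Box s is true, so \Diamond \Box p \lor \Box s is true.
    At s0: \Diamond \Box p requires \Box p at some successor in {s2, s3}.
      At s2: \Box p is false.
      At s3: \Box p is false.
    So \Diamond \Box p is false at s0.
    At s0: \Box s requires s at every successor {s2, s3}.
      At s2: s is true.
      At s3: s is true.
    So \Box s is true at s0.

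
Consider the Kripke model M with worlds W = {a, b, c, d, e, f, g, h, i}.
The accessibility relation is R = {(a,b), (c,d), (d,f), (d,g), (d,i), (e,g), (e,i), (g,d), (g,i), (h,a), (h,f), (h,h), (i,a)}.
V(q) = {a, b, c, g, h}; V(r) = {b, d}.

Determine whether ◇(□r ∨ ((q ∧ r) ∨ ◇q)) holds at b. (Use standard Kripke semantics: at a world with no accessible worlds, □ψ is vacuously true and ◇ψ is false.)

Recall that □ψ holds at a world iff ψ holds at every accessible world, and ◇ψ holds iff ψ holds at some accessible world.
At b: no accessible worlds, so ◇(□r ∨ ((q ∧ r) ∨ ◇q)) is false.

No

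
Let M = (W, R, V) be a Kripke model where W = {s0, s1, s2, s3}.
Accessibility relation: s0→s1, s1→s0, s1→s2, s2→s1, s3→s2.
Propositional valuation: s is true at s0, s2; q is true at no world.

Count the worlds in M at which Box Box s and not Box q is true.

Let φ = Box Box s and not Box q. Evaluate φ at each world:
  s0 (successors {s1}): φ is true.
  s1 (successors {s0, s2}): φ is false.
  s2 (successors {s1}): φ is true.
  s3 (successors {s2}): φ is false.
For instance, at s0:
  At s0: Box Box s is true, not Box q is true, so Box Box s and not Box q is true.
    At s0: Box Box s requires Box s at every successor {s1}.
      At s1: Box s is true.
    So Box Box s is true at s0.
    At s0: Box q is false, so not Box q is true.
      At s0: Box q requires q at every successor {s1}.
        q fails at s1, so Box q is false at s0.
Satisfying worlds: {s0, s2}

2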